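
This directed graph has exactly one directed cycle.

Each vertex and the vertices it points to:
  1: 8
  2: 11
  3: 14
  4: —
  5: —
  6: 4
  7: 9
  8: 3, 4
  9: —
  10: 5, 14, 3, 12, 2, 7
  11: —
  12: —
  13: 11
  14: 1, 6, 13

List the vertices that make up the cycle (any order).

1, 3, 8, 14

DFS with gray/black marking from 3:
3 gray
  14 gray
    1 gray
      8 gray
        8→3: 3 is gray → back edge
Back edge closes the cycle 3 → 14 → 1 → 8 → 3; its vertices are {1, 3, 8, 14}.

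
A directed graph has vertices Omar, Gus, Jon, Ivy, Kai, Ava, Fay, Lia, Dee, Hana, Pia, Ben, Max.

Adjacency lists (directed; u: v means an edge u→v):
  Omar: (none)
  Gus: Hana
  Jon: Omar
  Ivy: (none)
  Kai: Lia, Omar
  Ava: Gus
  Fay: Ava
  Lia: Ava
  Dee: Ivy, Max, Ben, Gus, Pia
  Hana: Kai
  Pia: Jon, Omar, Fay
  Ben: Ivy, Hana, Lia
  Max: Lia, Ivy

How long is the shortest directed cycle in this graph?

5

For each vertex v, BFS finds the shortest path from v back to v.
The shortest such closed walk is Hana → Kai → Lia → Ava → Gus → Hana, length 5.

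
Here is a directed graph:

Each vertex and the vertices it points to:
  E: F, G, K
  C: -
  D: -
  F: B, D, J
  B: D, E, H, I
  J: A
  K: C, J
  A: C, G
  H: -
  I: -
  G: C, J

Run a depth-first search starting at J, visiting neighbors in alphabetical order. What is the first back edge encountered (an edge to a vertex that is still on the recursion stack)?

G→J

DFS from J (visiting neighbors in alphabetical order); mark gray on enter, black on exit:
J gray
  A gray
    C gray
    C black
    G gray
      G→C: C black — skip
      G→J: J is gray → back edge
First back edge: G → J.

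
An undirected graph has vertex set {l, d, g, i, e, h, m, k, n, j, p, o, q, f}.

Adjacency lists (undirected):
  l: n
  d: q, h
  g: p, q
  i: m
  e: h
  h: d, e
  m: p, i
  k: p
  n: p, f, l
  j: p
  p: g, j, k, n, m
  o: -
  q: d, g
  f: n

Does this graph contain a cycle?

No

DFS, tracking each vertex's parent; an edge to a visited non-parent vertex closes a cycle.
Start from i:
visit i (parent –)
  visit m (parent i)
    visit p (parent m)
      visit g (parent p)
        g–p: parent, skip
        visit q (parent g)
          visit d (parent q)
            d–q: parent, skip
            visit h (parent d)
              h–d: parent, skip
              visit e (parent h)
                e–h: parent, skip
          q–g: parent, skip
      visit j (parent p)
        j–p: parent, skip
      visit k (parent p)
        k–p: parent, skip
      visit n (parent p)
        n–p: parent, skip
        visit f (parent n)
          f–n: parent, skip
        visit l (parent n)
          l–n: parent, skip
      p–m: parent, skip
    m–i: parent, skip
visit o (parent –)
No non-parent visited neighbor found — the graph is a forest.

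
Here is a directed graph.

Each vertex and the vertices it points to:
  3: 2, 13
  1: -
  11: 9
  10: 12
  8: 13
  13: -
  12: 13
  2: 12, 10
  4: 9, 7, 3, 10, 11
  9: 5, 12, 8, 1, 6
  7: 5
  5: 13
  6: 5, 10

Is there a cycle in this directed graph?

No

DFS with white/gray/black marking, starting from 7:
7 gray
  5 gray
    13 gray
    13 black
  5 black
7 black
3 gray
  2 gray
    12 gray
      12→13: 13 black — skip
    12 black
    10 gray
      10→12: 12 black — skip
    10 black
  2 black
  3→13: 13 black — skip
3 black
1 gray
1 black
11 gray
  9 gray
    9→5: 5 black — skip
    9→12: 12 black — skip
    8 gray
      8→13: 13 black — skip
    8 black
    9→1: 1 black — skip
    6 gray
      6→5: 5 black — skip
      6→10: 10 black — skip
    6 black
  9 black
11 black
4 gray
  4→9: 9 black — skip
  4→7: 7 black — skip
  4→3: 3 black — skip
  4→10: 10 black — skip
  4→11: 11 black — skip
4 black
Every edge goes to a white or black vertex — no back edge, so the graph is acyclic.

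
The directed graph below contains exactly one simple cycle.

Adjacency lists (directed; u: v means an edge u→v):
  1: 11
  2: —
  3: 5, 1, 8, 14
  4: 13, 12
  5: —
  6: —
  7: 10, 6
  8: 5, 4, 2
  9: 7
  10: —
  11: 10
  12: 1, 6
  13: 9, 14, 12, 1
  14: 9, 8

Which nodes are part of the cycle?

4, 8, 13, 14

DFS with gray/black marking from 8:
8 gray
  5 gray
  5 black
  4 gray
    13 gray
      9 gray
        7 gray
          10 gray
          10 black
          6 gray
          6 black
        7 black
      9 black
      14 gray
        14→9: 9 black — skip
        14→8: 8 is gray → back edge
Back edge closes the cycle 8 → 4 → 13 → 14 → 8; its vertices are {4, 8, 13, 14}.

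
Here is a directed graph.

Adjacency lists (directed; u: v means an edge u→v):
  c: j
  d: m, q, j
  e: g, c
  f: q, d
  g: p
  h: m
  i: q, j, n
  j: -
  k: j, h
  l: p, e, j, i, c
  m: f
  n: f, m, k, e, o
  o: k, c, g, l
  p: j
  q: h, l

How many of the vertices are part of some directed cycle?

10

A vertex is on a directed cycle iff it belongs to a strongly connected component of size ≥ 2 (or has a self-loop).
The vertices on cycles are {d, f, h, i, k, l, m, n, o, q} — 10 in total.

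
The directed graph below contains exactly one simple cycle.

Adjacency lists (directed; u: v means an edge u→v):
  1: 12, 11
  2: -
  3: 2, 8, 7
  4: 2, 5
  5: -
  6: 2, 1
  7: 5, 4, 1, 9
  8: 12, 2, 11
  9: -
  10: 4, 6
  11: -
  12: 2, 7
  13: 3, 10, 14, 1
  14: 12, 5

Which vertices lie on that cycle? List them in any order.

DFS with gray/black marking from 7:
7 gray
  5 gray
  5 black
  4 gray
    2 gray
    2 black
    4→5: 5 black — skip
  4 black
  1 gray
    12 gray
      12→2: 2 black — skip
      12→7: 7 is gray → back edge
Back edge closes the cycle 7 → 1 → 12 → 7; its vertices are {1, 7, 12}.

1, 7, 12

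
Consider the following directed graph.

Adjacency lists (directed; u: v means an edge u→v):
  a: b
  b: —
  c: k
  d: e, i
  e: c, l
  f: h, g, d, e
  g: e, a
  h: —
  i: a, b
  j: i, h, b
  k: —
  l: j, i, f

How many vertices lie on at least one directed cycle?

5

A vertex is on a directed cycle iff it belongs to a strongly connected component of size ≥ 2 (or has a self-loop).
The vertices on cycles are {d, e, f, g, l} — 5 in total.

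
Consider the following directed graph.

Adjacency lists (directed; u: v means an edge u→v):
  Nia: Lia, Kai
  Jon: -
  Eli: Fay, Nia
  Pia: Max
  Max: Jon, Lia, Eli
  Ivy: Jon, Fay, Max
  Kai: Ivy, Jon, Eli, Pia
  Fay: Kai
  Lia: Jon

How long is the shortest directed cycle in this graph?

For each vertex v, BFS finds the shortest path from v back to v.
The shortest such closed walk is Kai → Ivy → Fay → Kai, length 3.

3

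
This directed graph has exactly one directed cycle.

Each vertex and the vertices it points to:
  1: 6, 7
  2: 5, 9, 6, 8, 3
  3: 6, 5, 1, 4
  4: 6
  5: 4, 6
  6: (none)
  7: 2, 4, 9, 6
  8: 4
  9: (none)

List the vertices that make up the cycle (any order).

1, 2, 3, 7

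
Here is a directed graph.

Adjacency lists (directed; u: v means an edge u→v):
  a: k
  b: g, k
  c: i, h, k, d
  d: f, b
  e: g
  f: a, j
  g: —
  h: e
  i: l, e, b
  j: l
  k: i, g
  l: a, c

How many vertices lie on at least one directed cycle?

A vertex is on a directed cycle iff it belongs to a strongly connected component of size ≥ 2 (or has a self-loop).
The vertices on cycles are {a, b, c, d, f, i, j, k, l} — 9 in total.

9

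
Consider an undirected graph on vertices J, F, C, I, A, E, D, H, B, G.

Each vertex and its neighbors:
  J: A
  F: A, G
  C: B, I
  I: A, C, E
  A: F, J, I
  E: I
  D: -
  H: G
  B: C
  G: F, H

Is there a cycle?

No

DFS, tracking each vertex's parent; an edge to a visited non-parent vertex closes a cycle.
Start from F:
visit F (parent –)
  visit A (parent F)
    A–F: parent, skip
    visit J (parent A)
      J–A: parent, skip
    visit I (parent A)
      I–A: parent, skip
      visit C (parent I)
        visit B (parent C)
          B–C: parent, skip
        C–I: parent, skip
      visit E (parent I)
        E–I: parent, skip
  visit G (parent F)
    G–F: parent, skip
    visit H (parent G)
      H–G: parent, skip
visit D (parent –)
No non-parent visited neighbor found — the graph is a forest.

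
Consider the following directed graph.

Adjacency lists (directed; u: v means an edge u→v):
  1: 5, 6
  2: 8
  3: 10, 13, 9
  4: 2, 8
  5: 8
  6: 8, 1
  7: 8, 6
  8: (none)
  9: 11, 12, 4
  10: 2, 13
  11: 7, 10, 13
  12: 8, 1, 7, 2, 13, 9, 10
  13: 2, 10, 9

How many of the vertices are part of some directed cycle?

A vertex is on a directed cycle iff it belongs to a strongly connected component of size ≥ 2 (or has a self-loop).
The vertices on cycles are {1, 6, 9, 10, 11, 12, 13} — 7 in total.

7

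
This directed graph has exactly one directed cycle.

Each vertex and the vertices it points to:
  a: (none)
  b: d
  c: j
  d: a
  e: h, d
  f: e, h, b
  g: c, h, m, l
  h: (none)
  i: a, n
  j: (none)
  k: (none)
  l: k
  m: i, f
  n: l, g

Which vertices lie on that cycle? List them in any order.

g, i, m, n

DFS with gray/black marking from m:
m gray
  i gray
    a gray
    a black
    n gray
      l gray
        k gray
        k black
      l black
      g gray
        c gray
          j gray
          j black
        c black
        h gray
        h black
        g→m: m is gray → back edge
Back edge closes the cycle m → i → n → g → m; its vertices are {g, i, m, n}.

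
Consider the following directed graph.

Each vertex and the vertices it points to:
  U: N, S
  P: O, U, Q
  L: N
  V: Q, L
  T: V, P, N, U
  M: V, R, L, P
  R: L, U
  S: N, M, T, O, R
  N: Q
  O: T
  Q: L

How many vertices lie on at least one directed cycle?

10

A vertex is on a directed cycle iff it belongs to a strongly connected component of size ≥ 2 (or has a self-loop).
The vertices on cycles are {L, M, N, O, P, Q, R, S, T, U} — 10 in total.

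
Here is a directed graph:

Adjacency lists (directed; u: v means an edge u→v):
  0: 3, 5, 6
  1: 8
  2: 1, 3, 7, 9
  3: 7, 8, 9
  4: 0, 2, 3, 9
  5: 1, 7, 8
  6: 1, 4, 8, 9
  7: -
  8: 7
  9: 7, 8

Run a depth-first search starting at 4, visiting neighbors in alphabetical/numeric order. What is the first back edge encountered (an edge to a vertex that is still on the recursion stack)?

6→4

DFS from 4 (visiting neighbors in alphabetical/numeric order); mark gray on enter, black on exit:
4 gray
  0 gray
    3 gray
      7 gray
      7 black
      8 gray
        8→7: 7 black — skip
      8 black
      9 gray
        9→7: 7 black — skip
        9→8: 8 black — skip
      9 black
    3 black
    5 gray
      1 gray
        1→8: 8 black — skip
      1 black
      5→7: 7 black — skip
      5→8: 8 black — skip
    5 black
    6 gray
      6→1: 1 black — skip
      6→4: 4 is gray → back edge
First back edge: 6 → 4.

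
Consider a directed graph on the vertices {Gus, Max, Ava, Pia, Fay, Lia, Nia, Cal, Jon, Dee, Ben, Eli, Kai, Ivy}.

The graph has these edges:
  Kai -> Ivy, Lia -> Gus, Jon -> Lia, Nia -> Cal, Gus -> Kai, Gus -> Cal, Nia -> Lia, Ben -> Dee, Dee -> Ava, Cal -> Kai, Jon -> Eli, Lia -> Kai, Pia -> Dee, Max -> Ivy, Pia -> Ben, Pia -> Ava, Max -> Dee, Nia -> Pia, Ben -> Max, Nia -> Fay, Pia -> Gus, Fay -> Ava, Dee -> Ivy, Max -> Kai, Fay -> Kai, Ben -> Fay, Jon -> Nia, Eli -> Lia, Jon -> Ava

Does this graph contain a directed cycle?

No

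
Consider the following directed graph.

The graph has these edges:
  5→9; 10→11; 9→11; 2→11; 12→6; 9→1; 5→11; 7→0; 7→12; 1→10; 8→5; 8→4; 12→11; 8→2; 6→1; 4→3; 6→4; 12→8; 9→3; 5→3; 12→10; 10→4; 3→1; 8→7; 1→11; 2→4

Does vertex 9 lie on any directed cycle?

9 lies on a cycle iff there is a path from 9 back to itself.
Exploring from 9, it never reaches itself; equivalently, its strongly connected component is a singleton.

No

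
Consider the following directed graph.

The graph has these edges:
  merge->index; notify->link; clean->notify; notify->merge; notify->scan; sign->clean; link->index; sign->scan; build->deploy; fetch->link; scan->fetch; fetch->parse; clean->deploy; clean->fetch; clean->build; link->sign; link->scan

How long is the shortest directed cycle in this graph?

3

For each vertex v, BFS finds the shortest path from v back to v.
The shortest such closed walk is link → scan → fetch → link, length 3.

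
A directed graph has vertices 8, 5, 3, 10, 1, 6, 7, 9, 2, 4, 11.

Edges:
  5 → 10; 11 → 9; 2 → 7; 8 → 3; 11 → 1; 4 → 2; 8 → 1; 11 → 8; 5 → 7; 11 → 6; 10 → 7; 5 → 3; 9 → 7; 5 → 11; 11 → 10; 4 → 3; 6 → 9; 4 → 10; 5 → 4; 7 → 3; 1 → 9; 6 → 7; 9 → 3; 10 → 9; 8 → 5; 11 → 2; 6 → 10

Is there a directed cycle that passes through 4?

No

4 lies on a cycle iff there is a path from 4 back to itself.
Exploring from 4, it never reaches itself; equivalently, its strongly connected component is a singleton.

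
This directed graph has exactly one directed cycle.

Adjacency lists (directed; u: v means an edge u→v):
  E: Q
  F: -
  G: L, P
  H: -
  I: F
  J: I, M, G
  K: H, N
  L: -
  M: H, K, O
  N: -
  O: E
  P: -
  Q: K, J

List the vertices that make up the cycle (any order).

E, J, M, O, Q

DFS with gray/black marking from Q:
Q gray
  K gray
    H gray
    H black
    N gray
    N black
  K black
  J gray
    I gray
      F gray
      F black
    I black
    M gray
      M→H: H black — skip
      M→K: K black — skip
      O gray
        E gray
          E→Q: Q is gray → back edge
Back edge closes the cycle Q → J → M → O → E → Q; its vertices are {E, J, M, O, Q}.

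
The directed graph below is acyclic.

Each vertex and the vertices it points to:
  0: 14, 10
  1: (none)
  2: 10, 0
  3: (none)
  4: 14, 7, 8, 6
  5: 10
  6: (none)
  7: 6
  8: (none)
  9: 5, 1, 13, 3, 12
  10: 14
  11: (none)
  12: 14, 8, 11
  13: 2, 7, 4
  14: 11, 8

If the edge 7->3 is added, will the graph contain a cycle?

No

Adding 7→3 creates a cycle iff 3 can already reach 7.
Explore from 3: no path reaches 7. The graph stays acyclic.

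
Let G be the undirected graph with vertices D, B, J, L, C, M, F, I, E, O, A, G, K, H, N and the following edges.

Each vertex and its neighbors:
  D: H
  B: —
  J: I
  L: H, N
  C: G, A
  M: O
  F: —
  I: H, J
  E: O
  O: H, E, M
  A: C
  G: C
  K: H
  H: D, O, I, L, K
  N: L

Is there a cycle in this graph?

No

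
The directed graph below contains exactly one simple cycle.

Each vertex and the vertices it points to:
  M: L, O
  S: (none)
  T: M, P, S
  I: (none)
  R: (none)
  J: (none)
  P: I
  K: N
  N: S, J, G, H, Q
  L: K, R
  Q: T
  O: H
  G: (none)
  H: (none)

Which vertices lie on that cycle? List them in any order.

DFS with gray/black marking from M:
M gray
  L gray
    K gray
      N gray
        S gray
        S black
        J gray
        J black
        G gray
        G black
        H gray
        H black
        Q gray
          T gray
            T→M: M is gray → back edge
Back edge closes the cycle M → L → K → N → Q → T → M; its vertices are {K, L, M, N, Q, T}.

K, L, M, N, Q, T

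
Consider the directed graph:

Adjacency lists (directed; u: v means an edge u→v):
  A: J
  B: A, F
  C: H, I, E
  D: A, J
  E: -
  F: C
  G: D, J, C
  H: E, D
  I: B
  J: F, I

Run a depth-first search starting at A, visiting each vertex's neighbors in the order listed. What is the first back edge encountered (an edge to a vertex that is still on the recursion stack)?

DFS from A (visiting each vertex's neighbors in the order listed); mark gray on enter, black on exit:
A gray
  J gray
    F gray
      C gray
        H gray
          E gray
          E black
          D gray
            D→A: A is gray → back edge
First back edge: D → A.

D->A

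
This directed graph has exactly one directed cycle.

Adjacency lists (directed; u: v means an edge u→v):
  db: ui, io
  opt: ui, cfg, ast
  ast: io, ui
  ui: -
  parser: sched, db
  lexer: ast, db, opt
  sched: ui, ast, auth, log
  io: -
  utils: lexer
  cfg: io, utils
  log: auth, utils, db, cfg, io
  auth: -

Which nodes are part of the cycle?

DFS with gray/black marking from utils:
utils gray
  lexer gray
    ast gray
      io gray
      io black
      ui gray
      ui black
    ast black
    db gray
      db→ui: ui black — skip
      db→io: io black — skip
    db black
    opt gray
      opt→ui: ui black — skip
      cfg gray
        cfg→io: io black — skip
        cfg→utils: utils is gray → back edge
Back edge closes the cycle utils → lexer → opt → cfg → utils; its vertices are {cfg, opt, lexer, utils}.

cfg, opt, lexer, utils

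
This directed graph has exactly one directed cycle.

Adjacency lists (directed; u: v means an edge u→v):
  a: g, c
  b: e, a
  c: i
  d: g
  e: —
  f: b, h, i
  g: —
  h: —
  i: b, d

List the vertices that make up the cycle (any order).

a, b, c, i

DFS with gray/black marking from i:
i gray
  b gray
    e gray
    e black
    a gray
      g gray
      g black
      c gray
        c→i: i is gray → back edge
Back edge closes the cycle i → b → a → c → i; its vertices are {a, b, c, i}.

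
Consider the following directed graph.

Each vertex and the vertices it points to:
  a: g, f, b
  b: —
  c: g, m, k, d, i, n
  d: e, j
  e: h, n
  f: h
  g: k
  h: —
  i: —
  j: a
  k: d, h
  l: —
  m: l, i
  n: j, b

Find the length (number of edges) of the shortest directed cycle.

For each vertex v, BFS finds the shortest path from v back to v.
The shortest such closed walk is k → d → j → a → g → k, length 5.

5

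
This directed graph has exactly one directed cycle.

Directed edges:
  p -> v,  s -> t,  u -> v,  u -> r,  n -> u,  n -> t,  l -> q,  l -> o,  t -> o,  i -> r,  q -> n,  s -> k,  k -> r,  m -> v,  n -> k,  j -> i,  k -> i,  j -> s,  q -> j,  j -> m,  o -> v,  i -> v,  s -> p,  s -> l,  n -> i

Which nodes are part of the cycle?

j, l, q, s

DFS with gray/black marking from l:
l gray
  o gray
    v gray
    v black
  o black
  q gray
    n gray
      u gray
        u→v: v black — skip
        r gray
        r black
      u black
      i gray
        i→v: v black — skip
        i→r: r black — skip
      i black
      t gray
        t→o: o black — skip
      t black
      k gray
        k→r: r black — skip
        k→i: i black — skip
      k black
    n black
    j gray
      m gray
        m→v: v black — skip
      m black
      s gray
        s→t: t black — skip
        p gray
          p→v: v black — skip
        p black
        s→k: k black — skip
        s→l: l is gray → back edge
Back edge closes the cycle l → q → j → s → l; its vertices are {j, l, q, s}.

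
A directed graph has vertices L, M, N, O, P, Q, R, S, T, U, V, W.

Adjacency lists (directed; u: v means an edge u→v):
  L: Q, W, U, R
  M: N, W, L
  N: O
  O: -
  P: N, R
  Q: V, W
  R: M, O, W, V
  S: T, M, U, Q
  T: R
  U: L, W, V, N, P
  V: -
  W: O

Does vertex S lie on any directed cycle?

No

S lies on a cycle iff there is a path from S back to itself.
Exploring from S, it never reaches itself; equivalently, its strongly connected component is a singleton.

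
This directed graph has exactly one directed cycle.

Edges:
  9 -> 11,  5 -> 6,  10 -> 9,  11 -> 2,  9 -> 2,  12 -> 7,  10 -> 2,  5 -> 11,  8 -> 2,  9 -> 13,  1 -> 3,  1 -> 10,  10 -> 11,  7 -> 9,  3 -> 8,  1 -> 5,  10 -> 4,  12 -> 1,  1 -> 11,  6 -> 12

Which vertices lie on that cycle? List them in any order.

1, 5, 6, 12

DFS with gray/black marking from 12:
12 gray
  1 gray
    11 gray
      2 gray
      2 black
    11 black
    10 gray
      9 gray
        9→11: 11 black — skip
        13 gray
        13 black
        9→2: 2 black — skip
      9 black
      10→2: 2 black — skip
      10→11: 11 black — skip
      4 gray
      4 black
    10 black
    5 gray
      5→11: 11 black — skip
      6 gray
        6→12: 12 is gray → back edge
Back edge closes the cycle 12 → 1 → 5 → 6 → 12; its vertices are {1, 5, 6, 12}.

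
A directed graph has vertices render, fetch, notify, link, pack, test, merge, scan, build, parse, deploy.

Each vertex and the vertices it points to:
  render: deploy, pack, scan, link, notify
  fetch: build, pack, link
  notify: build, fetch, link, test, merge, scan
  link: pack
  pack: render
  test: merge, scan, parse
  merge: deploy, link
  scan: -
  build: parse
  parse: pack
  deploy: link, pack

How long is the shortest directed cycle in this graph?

For each vertex v, BFS finds the shortest path from v back to v.
The shortest such closed walk is render → pack → render, length 2.

2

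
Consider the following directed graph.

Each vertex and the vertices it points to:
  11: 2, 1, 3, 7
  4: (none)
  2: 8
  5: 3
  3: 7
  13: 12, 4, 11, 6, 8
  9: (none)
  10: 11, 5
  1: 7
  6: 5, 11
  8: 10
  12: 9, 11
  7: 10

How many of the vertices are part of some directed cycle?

8

A vertex is on a directed cycle iff it belongs to a strongly connected component of size ≥ 2 (or has a self-loop).
The vertices on cycles are {1, 2, 3, 5, 7, 8, 10, 11} — 8 in total.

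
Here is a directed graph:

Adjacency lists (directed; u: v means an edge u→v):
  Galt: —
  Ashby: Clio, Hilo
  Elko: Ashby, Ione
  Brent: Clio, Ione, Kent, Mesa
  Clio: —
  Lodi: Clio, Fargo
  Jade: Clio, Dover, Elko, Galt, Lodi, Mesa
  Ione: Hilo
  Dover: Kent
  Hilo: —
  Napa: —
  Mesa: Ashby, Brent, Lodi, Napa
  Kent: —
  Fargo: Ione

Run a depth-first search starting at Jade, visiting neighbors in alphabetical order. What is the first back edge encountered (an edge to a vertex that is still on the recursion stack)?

DFS from Jade (visiting neighbors in alphabetical order); mark gray on enter, black on exit:
Jade gray
  Clio gray
  Clio black
  Dover gray
    Kent gray
    Kent black
  Dover black
  Elko gray
    Ashby gray
      Ashby→Clio: Clio black — skip
      Hilo gray
      Hilo black
    Ashby black
    Ione gray
      Ione→Hilo: Hilo black — skip
    Ione black
  Elko black
  Galt gray
  Galt black
  Lodi gray
    Lodi→Clio: Clio black — skip
    Fargo gray
      Fargo→Ione: Ione black — skip
    Fargo black
  Lodi black
  Mesa gray
    Mesa→Ashby: Ashby black — skip
    Brent gray
      Brent→Clio: Clio black — skip
      Brent→Ione: Ione black — skip
      Brent→Kent: Kent black — skip
      Brent→Mesa: Mesa is gray → back edge
First back edge: Brent → Mesa.

Brent→Mesa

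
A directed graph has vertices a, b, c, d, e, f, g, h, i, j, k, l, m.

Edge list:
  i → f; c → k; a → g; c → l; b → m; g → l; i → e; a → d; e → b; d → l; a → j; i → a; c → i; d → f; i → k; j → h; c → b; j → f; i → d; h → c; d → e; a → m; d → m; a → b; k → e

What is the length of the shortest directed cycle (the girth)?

5

For each vertex v, BFS finds the shortest path from v back to v.
The shortest such closed walk is c → i → a → j → h → c, length 5.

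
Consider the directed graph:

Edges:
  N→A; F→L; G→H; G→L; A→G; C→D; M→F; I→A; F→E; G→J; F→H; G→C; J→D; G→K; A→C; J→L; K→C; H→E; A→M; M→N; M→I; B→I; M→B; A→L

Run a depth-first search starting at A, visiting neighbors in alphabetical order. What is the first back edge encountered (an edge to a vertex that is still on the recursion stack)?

DFS from A (visiting neighbors in alphabetical order); mark gray on enter, black on exit:
A gray
  C gray
    D gray
    D black
  C black
  G gray
    G→C: C black — skip
    H gray
      E gray
      E black
    H black
    J gray
      J→D: D black — skip
      L gray
      L black
    J black
    K gray
      K→C: C black — skip
    K black
    G→L: L black — skip
  G black
  A→L: L black — skip
  M gray
    B gray
      I gray
        I→A: A is gray → back edge
First back edge: I → A.

I→A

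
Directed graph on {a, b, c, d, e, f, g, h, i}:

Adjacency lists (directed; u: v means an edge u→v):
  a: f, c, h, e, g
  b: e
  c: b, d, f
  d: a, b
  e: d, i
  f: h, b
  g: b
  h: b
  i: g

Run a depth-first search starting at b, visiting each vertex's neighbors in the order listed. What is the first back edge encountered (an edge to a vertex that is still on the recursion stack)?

h→b

DFS from b (visiting each vertex's neighbors in the order listed); mark gray on enter, black on exit:
b gray
  e gray
    d gray
      a gray
        f gray
          h gray
            h→b: b is gray → back edge
First back edge: h → b.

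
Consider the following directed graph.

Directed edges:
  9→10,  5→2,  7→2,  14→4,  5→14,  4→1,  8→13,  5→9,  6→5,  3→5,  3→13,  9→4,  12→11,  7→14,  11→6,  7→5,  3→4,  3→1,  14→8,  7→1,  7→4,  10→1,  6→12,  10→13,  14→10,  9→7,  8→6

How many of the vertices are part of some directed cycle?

A vertex is on a directed cycle iff it belongs to a strongly connected component of size ≥ 2 (or has a self-loop).
The vertices on cycles are {5, 6, 7, 8, 9, 11, 12, 14} — 8 in total.

8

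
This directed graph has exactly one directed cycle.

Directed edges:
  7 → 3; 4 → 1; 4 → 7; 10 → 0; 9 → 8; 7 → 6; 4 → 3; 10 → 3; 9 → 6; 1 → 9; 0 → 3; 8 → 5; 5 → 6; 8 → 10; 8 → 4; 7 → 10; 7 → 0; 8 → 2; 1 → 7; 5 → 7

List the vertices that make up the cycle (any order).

1, 4, 8, 9

DFS with gray/black marking from 9:
9 gray
  8 gray
    4 gray
      7 gray
        0 gray
          3 gray
          3 black
        0 black
        10 gray
          10→0: 0 black — skip
          10→3: 3 black — skip
        10 black
        7→3: 3 black — skip
        6 gray
        6 black
      7 black
      4→3: 3 black — skip
      1 gray
        1→9: 9 is gray → back edge
Back edge closes the cycle 9 → 8 → 4 → 1 → 9; its vertices are {1, 4, 8, 9}.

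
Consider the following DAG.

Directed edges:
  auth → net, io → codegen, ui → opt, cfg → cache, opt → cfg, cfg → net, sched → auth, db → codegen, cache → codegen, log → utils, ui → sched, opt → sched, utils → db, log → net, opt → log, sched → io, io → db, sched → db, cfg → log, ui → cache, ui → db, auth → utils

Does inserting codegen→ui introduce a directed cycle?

Adding codegen→ui creates a cycle iff ui can already reach codegen.
Path from ui: ui → cache → codegen.
So ui → … → codegen → ui is a cycle.

Yes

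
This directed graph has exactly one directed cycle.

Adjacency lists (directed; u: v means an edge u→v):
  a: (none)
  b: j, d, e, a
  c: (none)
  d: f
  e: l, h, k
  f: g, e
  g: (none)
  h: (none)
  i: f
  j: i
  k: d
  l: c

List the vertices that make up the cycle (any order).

d, e, f, k

DFS with gray/black marking from e:
e gray
  l gray
    c gray
    c black
  l black
  h gray
  h black
  k gray
    d gray
      f gray
        g gray
        g black
        f→e: e is gray → back edge
Back edge closes the cycle e → k → d → f → e; its vertices are {d, e, f, k}.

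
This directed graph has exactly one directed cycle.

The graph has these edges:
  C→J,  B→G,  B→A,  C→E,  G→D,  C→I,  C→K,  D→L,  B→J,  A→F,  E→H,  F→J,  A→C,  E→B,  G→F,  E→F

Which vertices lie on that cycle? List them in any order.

A, B, C, E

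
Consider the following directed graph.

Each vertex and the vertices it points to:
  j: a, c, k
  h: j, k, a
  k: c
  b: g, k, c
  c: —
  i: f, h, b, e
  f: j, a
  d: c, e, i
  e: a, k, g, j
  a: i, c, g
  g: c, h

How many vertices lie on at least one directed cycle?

A vertex is on a directed cycle iff it belongs to a strongly connected component of size ≥ 2 (or has a self-loop).
The vertices on cycles are {a, b, e, f, g, h, i, j} — 8 in total.

8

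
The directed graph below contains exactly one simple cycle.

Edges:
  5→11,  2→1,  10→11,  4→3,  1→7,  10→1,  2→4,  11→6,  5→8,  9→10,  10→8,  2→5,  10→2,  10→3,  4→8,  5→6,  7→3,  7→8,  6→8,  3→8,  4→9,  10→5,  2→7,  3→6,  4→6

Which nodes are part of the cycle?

DFS with gray/black marking from 9:
9 gray
  10 gray
    1 gray
      7 gray
        8 gray
        8 black
        3 gray
          6 gray
            6→8: 8 black — skip
          6 black
          3→8: 8 black — skip
        3 black
      7 black
    1 black
    10→3: 3 black — skip
    5 gray
      5→8: 8 black — skip
      11 gray
        11→6: 6 black — skip
      11 black
      5→6: 6 black — skip
    5 black
    10→11: 11 black — skip
    2 gray
      2→7: 7 black — skip
      2→1: 1 black — skip
      4 gray
        4→9: 9 is gray → back edge
Back edge closes the cycle 9 → 10 → 2 → 4 → 9; its vertices are {2, 4, 9, 10}.

2, 4, 9, 10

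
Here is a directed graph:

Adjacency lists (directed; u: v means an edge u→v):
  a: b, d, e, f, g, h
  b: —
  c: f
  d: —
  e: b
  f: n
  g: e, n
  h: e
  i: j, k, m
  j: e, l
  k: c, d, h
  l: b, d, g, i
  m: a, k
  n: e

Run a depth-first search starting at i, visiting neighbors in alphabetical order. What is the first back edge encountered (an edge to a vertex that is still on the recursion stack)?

l->i

DFS from i (visiting neighbors in alphabetical order); mark gray on enter, black on exit:
i gray
  j gray
    e gray
      b gray
      b black
    e black
    l gray
      l→b: b black — skip
      d gray
      d black
      g gray
        g→e: e black — skip
        n gray
          n→e: e black — skip
        n black
      g black
      l→i: i is gray → back edge
First back edge: l → i.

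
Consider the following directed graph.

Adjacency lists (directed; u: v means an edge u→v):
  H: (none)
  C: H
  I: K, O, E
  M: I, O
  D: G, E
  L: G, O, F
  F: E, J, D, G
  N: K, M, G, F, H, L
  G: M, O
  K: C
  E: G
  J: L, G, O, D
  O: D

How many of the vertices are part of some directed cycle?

9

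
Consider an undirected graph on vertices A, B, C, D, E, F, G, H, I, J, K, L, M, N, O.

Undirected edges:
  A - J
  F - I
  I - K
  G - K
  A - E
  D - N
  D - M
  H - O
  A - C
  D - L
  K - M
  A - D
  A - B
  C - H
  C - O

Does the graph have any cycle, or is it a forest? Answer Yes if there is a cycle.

Yes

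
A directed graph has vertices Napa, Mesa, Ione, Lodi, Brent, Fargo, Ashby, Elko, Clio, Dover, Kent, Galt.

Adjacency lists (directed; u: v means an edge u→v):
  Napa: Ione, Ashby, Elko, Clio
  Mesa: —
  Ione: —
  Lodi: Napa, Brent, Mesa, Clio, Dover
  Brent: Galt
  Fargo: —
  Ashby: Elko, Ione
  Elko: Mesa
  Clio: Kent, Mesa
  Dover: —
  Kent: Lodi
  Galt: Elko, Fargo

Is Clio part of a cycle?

Yes

Clio is on a cycle iff Clio can reach itself via ≥1 edge.
Clio → Kent → Lodi → Clio — yes.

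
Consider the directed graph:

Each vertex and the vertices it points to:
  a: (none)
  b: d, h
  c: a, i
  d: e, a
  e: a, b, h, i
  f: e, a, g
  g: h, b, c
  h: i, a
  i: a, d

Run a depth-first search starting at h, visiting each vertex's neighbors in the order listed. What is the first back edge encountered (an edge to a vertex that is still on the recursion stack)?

b→d

DFS from h (visiting each vertex's neighbors in the order listed); mark gray on enter, black on exit:
h gray
  i gray
    a gray
    a black
    d gray
      e gray
        e→a: a black — skip
        b gray
          b→d: d is gray → back edge
First back edge: b → d.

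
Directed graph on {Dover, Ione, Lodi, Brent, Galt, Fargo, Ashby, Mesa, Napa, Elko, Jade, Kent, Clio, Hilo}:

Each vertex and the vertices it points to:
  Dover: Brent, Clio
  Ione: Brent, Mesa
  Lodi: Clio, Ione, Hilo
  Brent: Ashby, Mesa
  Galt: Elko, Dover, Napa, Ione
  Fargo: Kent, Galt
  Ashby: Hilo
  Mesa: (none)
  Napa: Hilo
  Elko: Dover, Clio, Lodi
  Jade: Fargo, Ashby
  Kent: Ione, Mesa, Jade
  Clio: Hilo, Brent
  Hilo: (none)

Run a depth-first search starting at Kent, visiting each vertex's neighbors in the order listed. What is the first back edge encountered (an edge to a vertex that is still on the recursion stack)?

Fargo->Kent

DFS from Kent (visiting each vertex's neighbors in the order listed); mark gray on enter, black on exit:
Kent gray
  Ione gray
    Brent gray
      Ashby gray
        Hilo gray
        Hilo black
      Ashby black
      Mesa gray
      Mesa black
    Brent black
    Ione→Mesa: Mesa black — skip
  Ione black
  Kent→Mesa: Mesa black — skip
  Jade gray
    Fargo gray
      Fargo→Kent: Kent is gray → back edge
First back edge: Fargo → Kent.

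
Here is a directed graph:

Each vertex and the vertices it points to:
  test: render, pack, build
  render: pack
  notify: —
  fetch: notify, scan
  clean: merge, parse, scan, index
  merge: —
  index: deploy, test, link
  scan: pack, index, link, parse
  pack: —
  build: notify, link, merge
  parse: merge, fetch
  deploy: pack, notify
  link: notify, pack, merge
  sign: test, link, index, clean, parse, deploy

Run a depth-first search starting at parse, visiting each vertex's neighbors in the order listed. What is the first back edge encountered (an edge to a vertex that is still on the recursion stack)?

DFS from parse (visiting each vertex's neighbors in the order listed); mark gray on enter, black on exit:
parse gray
  merge gray
  merge black
  fetch gray
    notify gray
    notify black
    scan gray
      pack gray
      pack black
      index gray
        deploy gray
          deploy→pack: pack black — skip
          deploy→notify: notify black — skip
        deploy black
        test gray
          render gray
            render→pack: pack black — skip
          render black
          test→pack: pack black — skip
          build gray
            build→notify: notify black — skip
            link gray
              link→notify: notify black — skip
              link→pack: pack black — skip
              link→merge: merge black — skip
            link black
            build→merge: merge black — skip
          build black
        test black
        index→link: link black — skip
      index black
      scan→link: link black — skip
      scan→parse: parse is gray → back edge
First back edge: scan → parse.

scan->parse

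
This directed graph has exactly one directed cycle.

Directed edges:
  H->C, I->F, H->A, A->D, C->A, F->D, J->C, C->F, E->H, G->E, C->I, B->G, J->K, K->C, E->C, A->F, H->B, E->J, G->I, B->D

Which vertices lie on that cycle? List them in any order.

B, E, G, H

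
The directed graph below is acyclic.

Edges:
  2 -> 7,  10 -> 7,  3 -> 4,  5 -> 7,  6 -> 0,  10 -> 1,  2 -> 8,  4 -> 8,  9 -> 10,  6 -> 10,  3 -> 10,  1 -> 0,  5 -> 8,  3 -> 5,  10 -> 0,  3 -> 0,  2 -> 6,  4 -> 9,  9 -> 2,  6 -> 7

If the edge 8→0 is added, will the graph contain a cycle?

No

Adding 8→0 creates a cycle iff 0 can already reach 8.
Explore from 0: no path reaches 8. The graph stays acyclic.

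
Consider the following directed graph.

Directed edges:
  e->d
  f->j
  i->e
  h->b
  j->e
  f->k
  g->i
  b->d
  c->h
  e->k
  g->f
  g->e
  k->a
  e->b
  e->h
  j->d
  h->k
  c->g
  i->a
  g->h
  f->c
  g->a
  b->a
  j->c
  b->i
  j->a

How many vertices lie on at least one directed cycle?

8

A vertex is on a directed cycle iff it belongs to a strongly connected component of size ≥ 2 (or has a self-loop).
The vertices on cycles are {b, c, e, f, g, h, i, j} — 8 in total.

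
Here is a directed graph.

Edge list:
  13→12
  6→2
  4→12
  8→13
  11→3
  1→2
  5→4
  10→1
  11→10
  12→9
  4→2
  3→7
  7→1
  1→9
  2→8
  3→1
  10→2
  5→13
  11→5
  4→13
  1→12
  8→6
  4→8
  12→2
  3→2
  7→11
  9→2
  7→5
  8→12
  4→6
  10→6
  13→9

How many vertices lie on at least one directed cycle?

9

A vertex is on a directed cycle iff it belongs to a strongly connected component of size ≥ 2 (or has a self-loop).
The vertices on cycles are {2, 3, 6, 7, 8, 9, 11, 12, 13} — 9 in total.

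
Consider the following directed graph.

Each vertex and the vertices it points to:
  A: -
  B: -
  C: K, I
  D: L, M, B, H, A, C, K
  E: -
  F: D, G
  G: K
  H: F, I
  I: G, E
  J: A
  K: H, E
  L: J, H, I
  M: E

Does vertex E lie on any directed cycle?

No

E lies on a cycle iff there is a path from E back to itself.
Exploring from E, it never reaches itself; equivalently, its strongly connected component is a singleton.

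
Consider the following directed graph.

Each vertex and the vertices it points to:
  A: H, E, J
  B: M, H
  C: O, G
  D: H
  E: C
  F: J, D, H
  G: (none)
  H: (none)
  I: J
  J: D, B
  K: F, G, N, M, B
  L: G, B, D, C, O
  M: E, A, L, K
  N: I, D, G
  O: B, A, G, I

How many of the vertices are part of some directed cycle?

A vertex is on a directed cycle iff it belongs to a strongly connected component of size ≥ 2 (or has a self-loop).
The vertices on cycles are {A, B, C, E, F, I, J, K, L, M, N, O} — 12 in total.

12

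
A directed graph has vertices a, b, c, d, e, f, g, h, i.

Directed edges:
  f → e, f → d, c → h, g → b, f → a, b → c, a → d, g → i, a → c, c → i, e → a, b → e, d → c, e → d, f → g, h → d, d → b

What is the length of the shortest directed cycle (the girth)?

For each vertex v, BFS finds the shortest path from v back to v.
The shortest such closed walk is e → d → b → e, length 3.

3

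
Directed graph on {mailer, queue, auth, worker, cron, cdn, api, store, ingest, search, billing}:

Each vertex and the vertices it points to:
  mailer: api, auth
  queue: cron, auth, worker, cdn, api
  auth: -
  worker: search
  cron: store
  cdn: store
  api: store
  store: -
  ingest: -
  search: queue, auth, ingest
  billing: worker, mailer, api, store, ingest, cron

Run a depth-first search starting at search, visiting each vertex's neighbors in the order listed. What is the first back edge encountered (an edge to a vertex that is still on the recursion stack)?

worker→search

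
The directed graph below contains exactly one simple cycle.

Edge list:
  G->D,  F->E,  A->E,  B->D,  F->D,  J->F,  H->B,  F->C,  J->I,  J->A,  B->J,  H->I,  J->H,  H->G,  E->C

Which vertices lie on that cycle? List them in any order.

DFS with gray/black marking from J:
J gray
  F gray
    E gray
      C gray
      C black
    E black
    F→C: C black — skip
    D gray
    D black
  F black
  H gray
    G gray
      G→D: D black — skip
    G black
    I gray
    I black
    B gray
      B→D: D black — skip
      B→J: J is gray → back edge
Back edge closes the cycle J → H → B → J; its vertices are {B, H, J}.

B, H, J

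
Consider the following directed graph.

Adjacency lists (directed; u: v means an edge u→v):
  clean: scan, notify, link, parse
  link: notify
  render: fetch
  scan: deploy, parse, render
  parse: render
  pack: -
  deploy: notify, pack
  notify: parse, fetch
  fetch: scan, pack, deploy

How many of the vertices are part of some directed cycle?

6

A vertex is on a directed cycle iff it belongs to a strongly connected component of size ≥ 2 (or has a self-loop).
The vertices on cycles are {scan, fetch, parse, deploy, notify, render} — 6 in total.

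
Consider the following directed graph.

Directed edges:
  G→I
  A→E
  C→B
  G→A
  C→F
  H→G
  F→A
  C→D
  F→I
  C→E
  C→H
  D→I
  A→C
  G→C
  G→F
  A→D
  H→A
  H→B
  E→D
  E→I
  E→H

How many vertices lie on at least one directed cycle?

6

A vertex is on a directed cycle iff it belongs to a strongly connected component of size ≥ 2 (or has a self-loop).
The vertices on cycles are {A, C, E, F, G, H} — 6 in total.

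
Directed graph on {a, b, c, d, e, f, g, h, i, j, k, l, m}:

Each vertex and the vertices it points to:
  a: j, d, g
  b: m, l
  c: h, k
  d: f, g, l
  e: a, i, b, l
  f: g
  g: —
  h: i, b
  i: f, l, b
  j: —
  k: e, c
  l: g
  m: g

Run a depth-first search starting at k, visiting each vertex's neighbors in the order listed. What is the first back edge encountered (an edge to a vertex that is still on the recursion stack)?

c->k

DFS from k (visiting each vertex's neighbors in the order listed); mark gray on enter, black on exit:
k gray
  e gray
    a gray
      j gray
      j black
      d gray
        f gray
          g gray
          g black
        f black
        d→g: g black — skip
        l gray
          l→g: g black — skip
        l black
      d black
      a→g: g black — skip
    a black
    i gray
      i→f: f black — skip
      i→l: l black — skip
      b gray
        m gray
          m→g: g black — skip
        m black
        b→l: l black — skip
      b black
    i black
    e→b: b black — skip
    e→l: l black — skip
  e black
  c gray
    h gray
      h→i: i black — skip
      h→b: b black — skip
    h black
    c→k: k is gray → back edge
First back edge: c → k.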